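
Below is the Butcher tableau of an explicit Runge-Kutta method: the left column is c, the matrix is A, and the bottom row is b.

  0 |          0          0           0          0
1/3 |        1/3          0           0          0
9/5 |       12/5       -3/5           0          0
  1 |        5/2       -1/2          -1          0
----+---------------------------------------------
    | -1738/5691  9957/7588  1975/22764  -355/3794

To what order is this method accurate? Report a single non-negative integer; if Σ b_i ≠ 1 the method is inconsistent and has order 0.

3

b = (-1738/5691, 9957/7588, 1975/22764, -355/3794)
c = (0, 1/3, 9/5, 1)
Ac = (0, 0, -1/5, -59/30)
Σ b_i: (-1738/5691)·1 + 9957/7588·1 + 1975/22764·1 + (-355/3794)·1 = 1 ✓
b·c: 9957/7588·1/3 + 1975/22764·9/5 + (-355/3794)·1 = 1/2 ✓
b·c²: 9957/7588·1/9 + 1975/22764·81/25 + (-355/3794)·1 = 1/3 ✓
b·Ac: 1975/22764·(-1/5) + (-355/3794)·(-59/30) = 1/6 ✓
b·c³: 9957/7588·1/27 + 1975/22764·729/125 + (-355/3794)·1 = 78709/170730 ≠ 1/4 ⇒ order 3.
b·(c∘Ac): 1975/22764·(-9/25) + (-355/3794)·(-59/30) = 1739/11382 ≠ 1/8
b·Ac²: 1975/22764·(-1/15) + (-355/3794)·(-1483/450) = 51659/170730 ≠ 1/12
b·A²c: (-355/3794)·1/5 = -71/3794 ≠ 1/24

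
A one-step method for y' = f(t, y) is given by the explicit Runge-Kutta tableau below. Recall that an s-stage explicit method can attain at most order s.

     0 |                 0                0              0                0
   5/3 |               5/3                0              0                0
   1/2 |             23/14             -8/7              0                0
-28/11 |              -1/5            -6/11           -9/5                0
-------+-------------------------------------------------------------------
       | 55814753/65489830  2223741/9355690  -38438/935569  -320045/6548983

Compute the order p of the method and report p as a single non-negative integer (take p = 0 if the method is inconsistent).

b = (55814753/65489830, 2223741/9355690, -38438/935569, -320045/6548983)
c = (0, 5/3, 1/2, -28/11)
Ac = (0, 0, -40/21, -199/110)
Σ b_i: 55814753/65489830·1 + 2223741/9355690·1 + (-38438/935569)·1 + (-320045/6548983)·1 = 1 ✓
b·c: 2223741/9355690·5/3 + (-38438/935569)·1/2 + (-320045/6548983)·(-28/11) = 1/2 ✓
b·c²: 2223741/9355690·25/9 + (-38438/935569)·1/4 + (-320045/6548983)·784/121 = 1/3 ✓
b·Ac: (-38438/935569)·(-40/21) + (-320045/6548983)·(-199/110) = 1/6 ✓
b·c³: 2223741/9355690·125/27 + (-38438/935569)·1/8 + (-320045/6548983)·(-21952/1331) = 704393089/370485324 ≠ 1/4 ⇒ order 3.
b·(c∘Ac): (-38438/935569)·(-20/21) + (-320045/6548983)·2786/605 = -3652622/19646949 ≠ 1/8
b·Ac²: (-38438/935569)·(-200/63) + (-320045/6548983)·(-1297/660) = 7627447/33680484 ≠ 1/12
b·A²c: (-320045/6548983)·24/7 = -7681080/45842881 ≠ 1/24

3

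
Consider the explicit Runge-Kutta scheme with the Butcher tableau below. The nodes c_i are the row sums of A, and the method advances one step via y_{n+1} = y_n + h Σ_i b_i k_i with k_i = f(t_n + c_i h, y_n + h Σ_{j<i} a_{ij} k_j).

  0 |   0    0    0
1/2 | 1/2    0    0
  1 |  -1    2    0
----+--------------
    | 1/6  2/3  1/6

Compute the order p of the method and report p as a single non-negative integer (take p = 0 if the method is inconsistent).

3

b = (1/6, 2/3, 1/6)
c = (0, 1/2, 1)
Ac = (0, 0, 1)
Σ b_i: 1/6·1 + 2/3·1 + 1/6·1 = 1 ✓
b·c: 2/3·1/2 + 1/6·1 = 1/2 ✓
b·c²: 2/3·1/4 + 1/6·1 = 1/3 ✓
b·Ac: 1/6·1 = 1/6 ✓; 3 stages ⇒ order 3.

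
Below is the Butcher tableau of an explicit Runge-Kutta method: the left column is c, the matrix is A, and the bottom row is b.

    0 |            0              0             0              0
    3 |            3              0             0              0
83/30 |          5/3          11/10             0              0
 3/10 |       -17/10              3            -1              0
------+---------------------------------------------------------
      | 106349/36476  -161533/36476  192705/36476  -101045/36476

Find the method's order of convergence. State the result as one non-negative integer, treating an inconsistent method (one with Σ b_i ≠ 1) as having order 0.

3

b = (106349/36476, -161533/36476, 192705/36476, -101045/36476)
c = (0, 3, 83/30, 3/10)
Ac = (0, 0, 33/10, 187/30)
Σ b_i: 106349/36476·1 + (-161533/36476)·1 + 192705/36476·1 + (-101045/36476)·1 = 1 ✓
b·c: (-161533/36476)·3 + 192705/36476·83/30 + (-101045/36476)·3/10 = 1/2 ✓
b·c²: (-161533/36476)·9 + 192705/36476·6889/900 + (-101045/36476)·9/100 = 1/3 ✓
b·Ac: 192705/36476·33/10 + (-101045/36476)·187/30 = 1/6 ✓
b·c³: (-161533/36476)·27 + 192705/36476·571787/27000 + (-101045/36476)·27/1000 = -254833499/32828400 ≠ 1/4 ⇒ order 3.
b·(c∘Ac): 192705/36476·913/100 + (-101045/36476)·187/100 = 285535/6632 ≠ 1/8
b·Ac²: 192705/36476·99/10 + (-101045/36476)·17411/900 = -8458589/6565680 ≠ 1/12
b·A²c: (-101045/36476)·(-33/10) = 60627/6632 ≠ 1/24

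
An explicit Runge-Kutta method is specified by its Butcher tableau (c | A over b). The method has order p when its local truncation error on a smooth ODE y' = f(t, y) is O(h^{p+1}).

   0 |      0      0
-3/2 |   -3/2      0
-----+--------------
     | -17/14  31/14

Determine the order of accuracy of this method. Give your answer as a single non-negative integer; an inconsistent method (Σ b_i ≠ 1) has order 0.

b = (-17/14, 31/14)
c = (0, -3/2)
Σ b_i: (-17/14)·1 + 31/14·1 = 1 ✓
b·c: 31/14·(-3/2) = -93/28 ≠ 1/2 ⇒ order 1.

1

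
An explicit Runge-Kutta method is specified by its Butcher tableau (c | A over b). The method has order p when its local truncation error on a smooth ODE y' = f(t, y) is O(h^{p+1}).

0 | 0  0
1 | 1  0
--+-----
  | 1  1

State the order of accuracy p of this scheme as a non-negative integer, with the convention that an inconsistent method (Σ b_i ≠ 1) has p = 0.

0

b = (1, 1)
c = (0, 1)
Σ b_i: 1·1 + 1·1 = 2 ≠ 1 ⇒ order 0.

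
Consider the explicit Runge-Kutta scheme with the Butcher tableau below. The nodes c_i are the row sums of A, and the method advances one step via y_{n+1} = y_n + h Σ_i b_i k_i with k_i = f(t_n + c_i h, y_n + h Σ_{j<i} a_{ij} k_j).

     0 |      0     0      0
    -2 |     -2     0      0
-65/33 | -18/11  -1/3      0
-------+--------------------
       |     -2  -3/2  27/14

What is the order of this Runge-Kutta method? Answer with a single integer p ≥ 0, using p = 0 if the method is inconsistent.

0

b = (-2, -3/2, 27/14)
c = (0, -2, -65/33)
Ac = (0, 0, 2/3)
Σ b_i: (-2)·1 + (-3/2)·1 + 27/14·1 = -11/7 ≠ 1 ⇒ order 0.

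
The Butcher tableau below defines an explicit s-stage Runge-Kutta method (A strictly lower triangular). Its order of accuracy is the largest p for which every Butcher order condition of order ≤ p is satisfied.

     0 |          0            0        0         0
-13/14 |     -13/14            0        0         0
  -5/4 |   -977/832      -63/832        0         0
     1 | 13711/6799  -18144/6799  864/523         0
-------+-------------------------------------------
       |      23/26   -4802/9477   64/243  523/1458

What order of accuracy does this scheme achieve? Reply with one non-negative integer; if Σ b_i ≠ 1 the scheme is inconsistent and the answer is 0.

4

b = (23/26, -4802/9477, 64/243, 523/1458)
c = (0, -13/14, -5/4, 1)
Ac = (0, 0, 9/128, 216/523)
Σ b_i: 23/26·1 + (-4802/9477)·1 + 64/243·1 + 523/1458·1 = 1 ✓
b·c: (-4802/9477)·(-13/14) + 64/243·(-5/4) + 523/1458·1 = 1/2 ✓
b·c²: (-4802/9477)·169/196 + 64/243·25/16 + 523/1458·1 = 1/3 ✓
b·Ac: 64/243·9/128 + 523/1458·216/523 = 1/6 ✓
b·c³: (-4802/9477)·(-2197/2744) + 64/243·(-125/64) + 523/1458·1 = 1/4 ✓
b·(c∘Ac): 64/243·(-45/512) + 523/1458·216/523 = 1/8 ✓
b·Ac²: 64/243·(-117/1792) + 523/1458·1026/3661 = 1/12 ✓
b·A²c: 523/1458·243/2092 = 1/24 ✓; 4 stages ⇒ order 4.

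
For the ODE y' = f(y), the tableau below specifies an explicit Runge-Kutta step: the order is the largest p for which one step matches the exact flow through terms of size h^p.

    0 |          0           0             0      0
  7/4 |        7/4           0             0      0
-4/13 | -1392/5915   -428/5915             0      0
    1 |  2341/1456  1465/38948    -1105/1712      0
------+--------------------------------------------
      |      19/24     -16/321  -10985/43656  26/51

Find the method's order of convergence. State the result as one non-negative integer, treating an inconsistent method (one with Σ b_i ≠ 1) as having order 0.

b = (19/24, -16/321, -10985/43656, 26/51)
c = (0, 7/4, -4/13, 1)
Ac = (0, 0, -107/845, 55/208)
Σ b_i: 19/24·1 + (-16/321)·1 + (-10985/43656)·1 + 26/51·1 = 1 ✓
b·c: (-16/321)·7/4 + (-10985/43656)·(-4/13) + 26/51·1 = 1/2 ✓
b·c²: (-16/321)·49/16 + (-10985/43656)·16/169 + 26/51·1 = 1/3 ✓
b·Ac: (-10985/43656)·(-107/845) + 26/51·55/208 = 1/6 ✓
b·c³: (-16/321)·343/64 + (-10985/43656)·(-64/2197) + 26/51·1 = 1/4 ✓
b·(c∘Ac): (-10985/43656)·428/10985 + 26/51·55/208 = 1/8 ✓
b·Ac²: (-10985/43656)·(-749/3380) + 26/51·45/832 = 1/12 ✓
b·A²c: 26/51·17/208 = 1/24 ✓; 4 stages ⇒ order 4.

4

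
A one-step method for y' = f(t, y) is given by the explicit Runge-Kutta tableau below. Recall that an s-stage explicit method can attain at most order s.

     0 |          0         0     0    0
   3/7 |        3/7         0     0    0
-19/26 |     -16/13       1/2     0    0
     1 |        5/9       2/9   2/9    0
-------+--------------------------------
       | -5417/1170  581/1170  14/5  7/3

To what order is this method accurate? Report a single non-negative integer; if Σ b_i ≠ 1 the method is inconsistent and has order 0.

b = (-5417/1170, 581/1170, 14/5, 7/3)
c = (0, 3/7, -19/26, 1)
Ac = (0, 0, 3/14, -55/819)
Σ b_i: (-5417/1170)·1 + 581/1170·1 + 14/5·1 + 7/3·1 = 1 ✓
b·c: 581/1170·3/7 + 14/5·(-19/26) + 7/3·1 = 1/2 ✓
b·c²: 581/1170·9/49 + 14/5·361/676 + 7/3·1 = 69557/17745 ≠ 1/3 ⇒ order 2.
b·Ac: 14/5·3/14 + 7/3·(-55/819) = 778/1755 ≠ 1/6

2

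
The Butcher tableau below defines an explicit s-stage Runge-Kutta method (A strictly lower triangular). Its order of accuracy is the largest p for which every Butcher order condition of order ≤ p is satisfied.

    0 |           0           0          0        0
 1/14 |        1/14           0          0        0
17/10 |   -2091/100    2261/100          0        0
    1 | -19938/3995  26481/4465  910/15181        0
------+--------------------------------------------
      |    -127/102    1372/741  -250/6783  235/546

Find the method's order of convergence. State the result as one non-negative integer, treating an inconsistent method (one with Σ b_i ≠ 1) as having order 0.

4

b = (-127/102, 1372/741, -250/6783, 235/546)
c = (0, 1/14, 17/10, 1)
Ac = (0, 0, 323/200, 247/470)
Σ b_i: (-127/102)·1 + 1372/741·1 + (-250/6783)·1 + 235/546·1 = 1 ✓
b·c: 1372/741·1/14 + (-250/6783)·17/10 + 235/546·1 = 1/2 ✓
b·c²: 1372/741·1/196 + (-250/6783)·289/100 + 235/546·1 = 1/3 ✓
b·Ac: (-250/6783)·323/200 + 235/546·247/470 = 1/6 ✓
b·c³: 1372/741·1/2744 + (-250/6783)·4913/1000 + 235/546·1 = 1/4 ✓
b·(c∘Ac): (-250/6783)·5491/2000 + 235/546·247/470 = 1/8 ✓
b·Ac²: (-250/6783)·323/2800 + 235/546·1339/6580 = 1/12 ✓
b·A²c: 235/546·91/940 = 1/24 ✓; 4 stages ⇒ order 4.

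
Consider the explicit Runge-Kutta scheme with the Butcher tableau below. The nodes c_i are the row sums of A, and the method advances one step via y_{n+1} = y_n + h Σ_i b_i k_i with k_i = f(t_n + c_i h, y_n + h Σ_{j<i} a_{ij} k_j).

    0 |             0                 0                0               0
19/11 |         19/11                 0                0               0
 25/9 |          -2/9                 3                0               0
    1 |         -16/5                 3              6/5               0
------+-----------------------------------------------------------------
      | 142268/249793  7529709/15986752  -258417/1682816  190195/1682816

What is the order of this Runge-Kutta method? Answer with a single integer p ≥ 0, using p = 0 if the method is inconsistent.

3

b = (142268/249793, 7529709/15986752, -258417/1682816, 190195/1682816)
c = (0, 19/11, 25/9, 1)
Ac = (0, 0, 57/11, 281/33)
Σ b_i: 142268/249793·1 + 7529709/15986752·1 + (-258417/1682816)·1 + 190195/1682816·1 = 1 ✓
b·c: 7529709/15986752·19/11 + (-258417/1682816)·25/9 + 190195/1682816·1 = 1/2 ✓
b·c²: 7529709/15986752·361/121 + (-258417/1682816)·625/81 + 190195/1682816·1 = 1/3 ✓
b·Ac: (-258417/1682816)·57/11 + 190195/1682816·281/33 = 1/6 ✓
b·c³: 7529709/15986752·6859/1331 + (-258417/1682816)·15625/729 + 190195/1682816·1 = -5866181/7809318 ≠ 1/4 ⇒ order 3.
b·(c∘Ac): (-258417/1682816)·475/33 + 190195/1682816·281/33 = -4331455/3470808 ≠ 1/8
b·Ac²: (-258417/1682816)·1083/121 + 190195/1682816·59491/3267 = 21355223/31237272 ≠ 1/12
b·A²c: 190195/1682816·342/55 = 6504669/9255488 ≠ 1/24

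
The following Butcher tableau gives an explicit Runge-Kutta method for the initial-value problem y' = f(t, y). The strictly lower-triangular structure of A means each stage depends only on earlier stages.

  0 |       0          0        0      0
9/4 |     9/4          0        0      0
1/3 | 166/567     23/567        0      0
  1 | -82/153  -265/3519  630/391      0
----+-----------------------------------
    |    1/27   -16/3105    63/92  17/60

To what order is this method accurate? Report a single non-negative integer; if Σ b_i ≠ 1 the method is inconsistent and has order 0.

b = (1/27, -16/3105, 63/92, 17/60)
c = (0, 9/4, 1/3, 1)
Ac = (0, 0, 23/252, 25/68)
Σ b_i: 1/27·1 + (-16/3105)·1 + 63/92·1 + 17/60·1 = 1 ✓
b·c: (-16/3105)·9/4 + 63/92·1/3 + 17/60·1 = 1/2 ✓
b·c²: (-16/3105)·81/16 + 63/92·1/9 + 17/60·1 = 1/3 ✓
b·Ac: 63/92·23/252 + 17/60·25/68 = 1/6 ✓
b·c³: (-16/3105)·729/64 + 63/92·1/27 + 17/60·1 = 1/4 ✓
b·(c∘Ac): 63/92·23/756 + 17/60·25/68 = 1/8 ✓
b·Ac²: 63/92·23/112 + 17/60·(-55/272) = 1/12 ✓
b·A²c: 17/60·5/34 = 1/24 ✓; 4 stages ⇒ order 4.

4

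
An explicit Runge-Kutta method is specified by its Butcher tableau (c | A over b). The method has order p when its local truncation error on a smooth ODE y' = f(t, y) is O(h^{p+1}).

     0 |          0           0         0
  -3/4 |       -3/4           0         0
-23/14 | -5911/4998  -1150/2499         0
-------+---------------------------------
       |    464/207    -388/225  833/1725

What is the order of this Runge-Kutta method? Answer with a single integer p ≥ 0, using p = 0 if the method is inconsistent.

3

b = (464/207, -388/225, 833/1725)
c = (0, -3/4, -23/14)
Ac = (0, 0, 575/1666)
Σ b_i: 464/207·1 + (-388/225)·1 + 833/1725·1 = 1 ✓
b·c: (-388/225)·(-3/4) + 833/1725·(-23/14) = 1/2 ✓
b·c²: (-388/225)·9/16 + 833/1725·529/196 = 1/3 ✓
b·Ac: 833/1725·575/1666 = 1/6 ✓; 3 stages ⇒ order 3.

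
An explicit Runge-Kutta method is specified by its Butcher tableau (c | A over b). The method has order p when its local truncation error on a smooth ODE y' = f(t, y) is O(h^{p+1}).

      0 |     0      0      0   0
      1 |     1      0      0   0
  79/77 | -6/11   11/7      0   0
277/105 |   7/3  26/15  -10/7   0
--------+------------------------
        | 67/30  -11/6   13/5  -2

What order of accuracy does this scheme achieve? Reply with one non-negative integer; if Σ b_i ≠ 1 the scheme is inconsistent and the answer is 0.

1

b = (67/30, -11/6, 13/5, -2)
c = (0, 1, 79/77, 277/105)
Ac = (0, 0, 11/7, 2164/8085)
Σ b_i: 67/30·1 + (-11/6)·1 + 13/5·1 + (-2)·1 = 1 ✓
b·c: (-11/6)·1 + 13/5·79/77 + (-2)·277/105 = -10261/2310 ≠ 1/2 ⇒ order 1.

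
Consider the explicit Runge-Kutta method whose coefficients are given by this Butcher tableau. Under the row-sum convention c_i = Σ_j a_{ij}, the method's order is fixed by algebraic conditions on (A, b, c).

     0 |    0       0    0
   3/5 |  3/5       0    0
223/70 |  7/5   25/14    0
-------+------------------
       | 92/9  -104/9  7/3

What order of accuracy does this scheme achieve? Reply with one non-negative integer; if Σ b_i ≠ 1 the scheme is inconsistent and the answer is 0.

b = (92/9, -104/9, 7/3)
c = (0, 3/5, 223/70)
Ac = (0, 0, 15/14)
Σ b_i: 92/9·1 + (-104/9)·1 + 7/3·1 = 1 ✓
b·c: (-104/9)·3/5 + 7/3·223/70 = 1/2 ✓
b·c²: (-104/9)·9/25 + 7/3·49729/4900 = 40993/2100 ≠ 1/3 ⇒ order 2.
b·Ac: 7/3·15/14 = 5/2 ≠ 1/6

2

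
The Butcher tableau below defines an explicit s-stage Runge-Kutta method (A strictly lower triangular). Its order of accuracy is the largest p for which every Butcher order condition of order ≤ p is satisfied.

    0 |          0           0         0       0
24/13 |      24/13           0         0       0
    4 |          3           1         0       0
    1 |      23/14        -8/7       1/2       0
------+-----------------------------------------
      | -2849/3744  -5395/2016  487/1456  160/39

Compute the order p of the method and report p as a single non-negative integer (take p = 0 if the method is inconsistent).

3

b = (-2849/3744, -5395/2016, 487/1456, 160/39)
c = (0, 24/13, 4, 1)
Ac = (0, 0, 24/13, -10/91)
Σ b_i: (-2849/3744)·1 + (-5395/2016)·1 + 487/1456·1 + 160/39·1 = 1 ✓
b·c: (-5395/2016)·24/13 + 487/1456·4 + 160/39·1 = 1/2 ✓
b·c²: (-5395/2016)·576/169 + 487/1456·16 + 160/39·1 = 1/3 ✓
b·Ac: 487/1456·24/13 + 160/39·(-10/91) = 1/6 ✓
b·c³: (-5395/2016)·13824/2197 + 487/1456·64 + 160/39·1 = 4396/507 ≠ 1/4 ⇒ order 3.
b·(c∘Ac): 487/1456·96/13 + 160/39·(-10/91) = 7166/3549 ≠ 1/8
b·Ac²: 487/1456·576/169 + 160/39·4856/1183 = 9116/507 ≠ 1/12
b·A²c: 160/39·12/13 = 640/169 ≠ 1/24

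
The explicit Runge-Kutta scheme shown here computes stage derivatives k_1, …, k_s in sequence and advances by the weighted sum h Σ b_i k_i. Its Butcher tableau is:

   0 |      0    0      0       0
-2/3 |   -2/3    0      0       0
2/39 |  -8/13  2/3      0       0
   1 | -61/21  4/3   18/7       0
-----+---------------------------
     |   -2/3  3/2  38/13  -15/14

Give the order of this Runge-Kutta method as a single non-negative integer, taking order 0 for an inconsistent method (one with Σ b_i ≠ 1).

b = (-2/3, 3/2, 38/13, -15/14)
c = (0, -2/3, 2/39, 1)
Ac = (0, 0, -4/9, -620/819)
Σ b_i: (-2/3)·1 + 3/2·1 + 38/13·1 + (-15/14)·1 = 733/273 ≠ 1 ⇒ order 0.

0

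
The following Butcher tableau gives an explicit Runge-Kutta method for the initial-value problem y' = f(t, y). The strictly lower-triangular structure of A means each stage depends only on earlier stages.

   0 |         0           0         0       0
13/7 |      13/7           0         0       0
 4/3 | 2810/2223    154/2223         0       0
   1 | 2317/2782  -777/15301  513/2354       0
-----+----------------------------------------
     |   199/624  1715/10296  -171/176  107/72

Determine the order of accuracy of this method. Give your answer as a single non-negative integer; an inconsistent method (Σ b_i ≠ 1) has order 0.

4

b = (199/624, 1715/10296, -171/176, 107/72)
c = (0, 13/7, 4/3, 1)
Ac = (0, 0, 22/171, 21/107)
Σ b_i: 199/624·1 + 1715/10296·1 + (-171/176)·1 + 107/72·1 = 1 ✓
b·c: 1715/10296·13/7 + (-171/176)·4/3 + 107/72·1 = 1/2 ✓
b·c²: 1715/10296·169/49 + (-171/176)·16/9 + 107/72·1 = 1/3 ✓
b·Ac: (-171/176)·22/171 + 107/72·21/107 = 1/6 ✓
b·c³: 1715/10296·2197/343 + (-171/176)·64/27 + 107/72·1 = 1/4 ✓
b·(c∘Ac): (-171/176)·88/513 + 107/72·21/107 = 1/8 ✓
b·Ac²: (-171/176)·286/1197 + 107/72·159/749 = 1/12 ✓
b·A²c: 107/72·3/107 = 1/24 ✓; 4 stages ⇒ order 4.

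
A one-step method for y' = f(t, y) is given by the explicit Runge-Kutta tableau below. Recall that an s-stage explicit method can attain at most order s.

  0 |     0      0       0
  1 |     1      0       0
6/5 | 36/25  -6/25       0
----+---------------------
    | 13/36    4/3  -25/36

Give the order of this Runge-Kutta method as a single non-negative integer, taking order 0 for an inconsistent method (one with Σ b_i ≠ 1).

3

b = (13/36, 4/3, -25/36)
c = (0, 1, 6/5)
Ac = (0, 0, -6/25)
Σ b_i: 13/36·1 + 4/3·1 + (-25/36)·1 = 1 ✓
b·c: 4/3·1 + (-25/36)·6/5 = 1/2 ✓
b·c²: 4/3·1 + (-25/36)·36/25 = 1/3 ✓
b·Ac: (-25/36)·(-6/25) = 1/6 ✓; 3 stages ⇒ order 3.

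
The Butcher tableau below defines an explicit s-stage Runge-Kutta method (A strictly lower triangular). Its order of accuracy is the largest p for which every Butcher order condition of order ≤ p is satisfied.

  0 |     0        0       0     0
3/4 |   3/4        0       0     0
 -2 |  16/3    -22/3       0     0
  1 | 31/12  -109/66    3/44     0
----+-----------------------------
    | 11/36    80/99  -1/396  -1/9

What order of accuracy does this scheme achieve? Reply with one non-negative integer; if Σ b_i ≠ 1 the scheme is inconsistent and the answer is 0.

4

b = (11/36, 80/99, -1/396, -1/9)
c = (0, 3/4, -2, 1)
Ac = (0, 0, -11/2, -11/8)
Σ b_i: 11/36·1 + 80/99·1 + (-1/396)·1 + (-1/9)·1 = 1 ✓
b·c: 80/99·3/4 + (-1/396)·(-2) + (-1/9)·1 = 1/2 ✓
b·c²: 80/99·9/16 + (-1/396)·4 + (-1/9)·1 = 1/3 ✓
b·Ac: (-1/396)·(-11/2) + (-1/9)·(-11/8) = 1/6 ✓
b·c³: 80/99·27/64 + (-1/396)·(-8) + (-1/9)·1 = 1/4 ✓
b·(c∘Ac): (-1/396)·11 + (-1/9)·(-11/8) = 1/8 ✓
b·Ac²: (-1/396)·(-33/8) + (-1/9)·(-21/32) = 1/12 ✓
b·A²c: (-1/9)·(-3/8) = 1/24 ✓; 4 stages ⇒ order 4.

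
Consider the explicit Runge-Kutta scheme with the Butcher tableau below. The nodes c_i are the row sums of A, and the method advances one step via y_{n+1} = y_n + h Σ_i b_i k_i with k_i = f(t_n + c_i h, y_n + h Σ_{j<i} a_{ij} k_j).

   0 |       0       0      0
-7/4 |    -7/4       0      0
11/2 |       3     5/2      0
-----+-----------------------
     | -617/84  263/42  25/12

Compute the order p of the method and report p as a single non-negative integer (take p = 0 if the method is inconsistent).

2

b = (-617/84, 263/42, 25/12)
c = (0, -7/4, 11/2)
Ac = (0, 0, -35/8)
Σ b_i: (-617/84)·1 + 263/42·1 + 25/12·1 = 1 ✓
b·c: 263/42·(-7/4) + 25/12·11/2 = 1/2 ✓
b·c²: 263/42·49/16 + 25/12·121/4 = 7891/96 ≠ 1/3 ⇒ order 2.
b·Ac: 25/12·(-35/8) = -875/96 ≠ 1/6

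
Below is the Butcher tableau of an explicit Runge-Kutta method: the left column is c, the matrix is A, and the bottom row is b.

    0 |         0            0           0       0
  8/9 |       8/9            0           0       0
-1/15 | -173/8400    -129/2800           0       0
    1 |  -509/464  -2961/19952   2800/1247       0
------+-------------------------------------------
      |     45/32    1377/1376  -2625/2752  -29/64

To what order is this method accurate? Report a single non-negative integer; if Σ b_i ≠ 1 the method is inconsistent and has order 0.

4

b = (45/32, 1377/1376, -2625/2752, -29/64)
c = (0, 8/9, -1/15, 1)
Ac = (0, 0, -43/1050, -49/174)
Σ b_i: 45/32·1 + 1377/1376·1 + (-2625/2752)·1 + (-29/64)·1 = 1 ✓
b·c: 1377/1376·8/9 + (-2625/2752)·(-1/15) + (-29/64)·1 = 1/2 ✓
b·c²: 1377/1376·64/81 + (-2625/2752)·1/225 + (-29/64)·1 = 1/3 ✓
b·Ac: (-2625/2752)·(-43/1050) + (-29/64)·(-49/174) = 1/6 ✓
b·c³: 1377/1376·512/729 + (-2625/2752)·(-1/3375) + (-29/64)·1 = 1/4 ✓
b·(c∘Ac): (-2625/2752)·43/15750 + (-29/64)·(-49/174) = 1/8 ✓
b·Ac²: (-2625/2752)·(-172/4725) + (-29/64)·(-28/261) = 1/12 ✓
b·A²c: (-29/64)·(-8/87) = 1/24 ✓; 4 stages ⇒ order 4.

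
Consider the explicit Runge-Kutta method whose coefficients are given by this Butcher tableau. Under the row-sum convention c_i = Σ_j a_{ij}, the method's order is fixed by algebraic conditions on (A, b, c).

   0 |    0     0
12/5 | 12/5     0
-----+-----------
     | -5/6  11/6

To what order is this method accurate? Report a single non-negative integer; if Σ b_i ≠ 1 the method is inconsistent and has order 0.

1

b = (-5/6, 11/6)
c = (0, 12/5)
Σ b_i: (-5/6)·1 + 11/6·1 = 1 ✓
b·c: 11/6·12/5 = 22/5 ≠ 1/2 ⇒ order 1.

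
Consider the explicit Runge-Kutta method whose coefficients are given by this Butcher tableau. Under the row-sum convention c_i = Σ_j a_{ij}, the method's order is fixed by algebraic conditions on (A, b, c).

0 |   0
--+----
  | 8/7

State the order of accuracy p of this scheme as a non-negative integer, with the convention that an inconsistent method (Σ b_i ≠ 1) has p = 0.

b = (8/7)
c = (0)
Σ b_i: 8/7·1 = 8/7 ≠ 1 ⇒ order 0.

0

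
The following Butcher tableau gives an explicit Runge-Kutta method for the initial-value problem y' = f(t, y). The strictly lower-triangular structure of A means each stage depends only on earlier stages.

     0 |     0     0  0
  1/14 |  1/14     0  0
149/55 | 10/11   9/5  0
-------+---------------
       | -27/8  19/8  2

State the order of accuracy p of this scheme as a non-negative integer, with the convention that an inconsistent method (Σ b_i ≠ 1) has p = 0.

1

b = (-27/8, 19/8, 2)
c = (0, 1/14, 149/55)
Ac = (0, 0, 9/70)
Σ b_i: (-27/8)·1 + 19/8·1 + 2·1 = 1 ✓
b·c: 19/8·1/14 + 2·149/55 = 34421/6160 ≠ 1/2 ⇒ order 1.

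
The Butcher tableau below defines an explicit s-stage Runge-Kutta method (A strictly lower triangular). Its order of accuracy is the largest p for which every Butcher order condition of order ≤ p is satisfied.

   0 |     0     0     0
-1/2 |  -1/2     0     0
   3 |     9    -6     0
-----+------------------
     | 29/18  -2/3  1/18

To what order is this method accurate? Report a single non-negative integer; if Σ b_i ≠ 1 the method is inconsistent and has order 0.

3

b = (29/18, -2/3, 1/18)
c = (0, -1/2, 3)
Ac = (0, 0, 3)
Σ b_i: 29/18·1 + (-2/3)·1 + 1/18·1 = 1 ✓
b·c: (-2/3)·(-1/2) + 1/18·3 = 1/2 ✓
b·c²: (-2/3)·1/4 + 1/18·9 = 1/3 ✓
b·Ac: 1/18·3 = 1/6 ✓; 3 stages ⇒ order 3.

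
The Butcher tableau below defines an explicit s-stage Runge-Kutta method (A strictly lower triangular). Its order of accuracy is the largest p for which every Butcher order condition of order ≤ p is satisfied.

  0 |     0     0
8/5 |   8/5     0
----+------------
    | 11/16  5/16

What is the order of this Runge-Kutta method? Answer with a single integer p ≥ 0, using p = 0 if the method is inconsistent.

b = (11/16, 5/16)
c = (0, 8/5)
Σ b_i: 11/16·1 + 5/16·1 = 1 ✓
b·c: 5/16·8/5 = 1/2 ✓; 2 stages ⇒ order 2.

2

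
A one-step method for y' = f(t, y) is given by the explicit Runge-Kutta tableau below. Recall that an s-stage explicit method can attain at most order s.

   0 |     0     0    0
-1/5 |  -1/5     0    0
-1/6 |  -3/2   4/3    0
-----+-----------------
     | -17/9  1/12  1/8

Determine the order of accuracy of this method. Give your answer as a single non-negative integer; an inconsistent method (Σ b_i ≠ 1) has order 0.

b = (-17/9, 1/12, 1/8)
c = (0, -1/5, -1/6)
Ac = (0, 0, -4/15)
Σ b_i: (-17/9)·1 + 1/12·1 + 1/8·1 = -121/72 ≠ 1 ⇒ order 0.

0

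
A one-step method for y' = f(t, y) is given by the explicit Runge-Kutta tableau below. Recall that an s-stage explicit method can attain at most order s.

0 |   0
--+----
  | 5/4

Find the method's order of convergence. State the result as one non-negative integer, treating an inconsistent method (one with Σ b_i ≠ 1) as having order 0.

0

b = (5/4)
c = (0)
Σ b_i: 5/4·1 = 5/4 ≠ 1 ⇒ order 0.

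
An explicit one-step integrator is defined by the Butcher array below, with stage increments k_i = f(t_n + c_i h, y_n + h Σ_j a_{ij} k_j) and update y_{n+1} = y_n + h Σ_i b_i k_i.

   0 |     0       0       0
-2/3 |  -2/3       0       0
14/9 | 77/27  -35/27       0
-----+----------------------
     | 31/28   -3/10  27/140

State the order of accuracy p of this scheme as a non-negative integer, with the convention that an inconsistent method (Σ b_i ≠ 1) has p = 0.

3

b = (31/28, -3/10, 27/140)
c = (0, -2/3, 14/9)
Ac = (0, 0, 70/81)
Σ b_i: 31/28·1 + (-3/10)·1 + 27/140·1 = 1 ✓
b·c: (-3/10)·(-2/3) + 27/140·14/9 = 1/2 ✓
b·c²: (-3/10)·4/9 + 27/140·196/81 = 1/3 ✓
b·Ac: 27/140·70/81 = 1/6 ✓; 3 stages ⇒ order 3.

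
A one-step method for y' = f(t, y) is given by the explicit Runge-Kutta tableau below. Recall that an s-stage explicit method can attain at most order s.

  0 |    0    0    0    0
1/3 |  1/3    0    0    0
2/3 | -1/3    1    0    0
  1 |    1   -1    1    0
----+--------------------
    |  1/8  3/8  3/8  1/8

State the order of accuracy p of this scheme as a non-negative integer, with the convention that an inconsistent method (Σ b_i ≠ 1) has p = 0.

4

b = (1/8, 3/8, 3/8, 1/8)
c = (0, 1/3, 2/3, 1)
Ac = (0, 0, 1/3, 1/3)
Σ b_i: 1/8·1 + 3/8·1 + 3/8·1 + 1/8·1 = 1 ✓
b·c: 3/8·1/3 + 3/8·2/3 + 1/8·1 = 1/2 ✓
b·c²: 3/8·1/9 + 3/8·4/9 + 1/8·1 = 1/3 ✓
b·Ac: 3/8·1/3 + 1/8·1/3 = 1/6 ✓
b·c³: 3/8·1/27 + 3/8·8/27 + 1/8·1 = 1/4 ✓
b·(c∘Ac): 3/8·2/9 + 1/8·1/3 = 1/8 ✓
b·Ac²: 3/8·1/9 + 1/8·1/3 = 1/12 ✓
b·A²c: 1/8·1/3 = 1/24 ✓; 4 stages ⇒ order 4.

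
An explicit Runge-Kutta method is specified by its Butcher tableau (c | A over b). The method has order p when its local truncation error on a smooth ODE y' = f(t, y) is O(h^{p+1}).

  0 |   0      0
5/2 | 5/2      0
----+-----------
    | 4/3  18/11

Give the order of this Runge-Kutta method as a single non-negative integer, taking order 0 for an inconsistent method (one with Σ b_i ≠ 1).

0

b = (4/3, 18/11)
c = (0, 5/2)
Σ b_i: 4/3·1 + 18/11·1 = 98/33 ≠ 1 ⇒ order 0.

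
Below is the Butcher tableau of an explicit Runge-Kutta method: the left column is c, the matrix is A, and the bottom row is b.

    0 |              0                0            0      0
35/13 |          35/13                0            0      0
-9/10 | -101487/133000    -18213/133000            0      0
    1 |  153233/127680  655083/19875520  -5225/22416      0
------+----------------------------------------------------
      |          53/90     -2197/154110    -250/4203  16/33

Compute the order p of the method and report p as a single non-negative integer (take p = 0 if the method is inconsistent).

4

b = (53/90, -2197/154110, -250/4203, 16/33)
c = (0, 35/13, -9/10, 1)
Ac = (0, 0, -1401/3800, 363/1216)
Σ b_i: 53/90·1 + (-2197/154110)·1 + (-250/4203)·1 + 16/33·1 = 1 ✓
b·c: (-2197/154110)·35/13 + (-250/4203)·(-9/10) + 16/33·1 = 1/2 ✓
b·c²: (-2197/154110)·1225/169 + (-250/4203)·81/100 + 16/33·1 = 1/3 ✓
b·Ac: (-250/4203)·(-1401/3800) + 16/33·363/1216 = 1/6 ✓
b·c³: (-2197/154110)·42875/2197 + (-250/4203)·(-729/1000) + 16/33·1 = 1/4 ✓
b·(c∘Ac): (-250/4203)·12609/38000 + 16/33·363/1216 = 1/8 ✓
b·Ac²: (-250/4203)·(-9807/9880) + 16/33·99/1976 = 1/12 ✓
b·A²c: 16/33·11/128 = 1/24 ✓; 4 stages ⇒ order 4.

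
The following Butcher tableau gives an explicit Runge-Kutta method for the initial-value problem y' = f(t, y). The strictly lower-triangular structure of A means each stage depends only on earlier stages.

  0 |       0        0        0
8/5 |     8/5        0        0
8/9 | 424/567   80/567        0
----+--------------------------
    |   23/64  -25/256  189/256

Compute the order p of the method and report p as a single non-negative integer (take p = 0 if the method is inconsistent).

b = (23/64, -25/256, 189/256)
c = (0, 8/5, 8/9)
Ac = (0, 0, 128/567)
Σ b_i: 23/64·1 + (-25/256)·1 + 189/256·1 = 1 ✓
b·c: (-25/256)·8/5 + 189/256·8/9 = 1/2 ✓
b·c²: (-25/256)·64/25 + 189/256·64/81 = 1/3 ✓
b·Ac: 189/256·128/567 = 1/6 ✓; 3 stages ⇒ order 3.

3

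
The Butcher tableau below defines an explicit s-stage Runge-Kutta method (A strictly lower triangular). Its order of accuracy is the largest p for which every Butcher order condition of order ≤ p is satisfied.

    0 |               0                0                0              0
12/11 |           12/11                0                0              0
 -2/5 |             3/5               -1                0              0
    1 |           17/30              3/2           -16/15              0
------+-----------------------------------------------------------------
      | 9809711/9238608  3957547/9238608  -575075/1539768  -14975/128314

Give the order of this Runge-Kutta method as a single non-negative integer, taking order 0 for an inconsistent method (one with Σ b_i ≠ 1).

3

b = (9809711/9238608, 3957547/9238608, -575075/1539768, -14975/128314)
c = (0, 12/11, -2/5, 1)
Ac = (0, 0, -12/11, 1702/825)
Σ b_i: 9809711/9238608·1 + 3957547/9238608·1 + (-575075/1539768)·1 + (-14975/128314)·1 = 1 ✓
b·c: 3957547/9238608·12/11 + (-575075/1539768)·(-2/5) + (-14975/128314)·1 = 1/2 ✓
b·c²: 3957547/9238608·144/121 + (-575075/1539768)·4/25 + (-14975/128314)·1 = 1/3 ✓
b·Ac: (-575075/1539768)·(-12/11) + (-14975/128314)·1702/825 = 1/6 ✓
b·c³: 3957547/9238608·1728/1331 + (-575075/1539768)·(-8/125) + (-14975/128314)·1 = 9809711/21171810 ≠ 1/4 ⇒ order 3.
b·(c∘Ac): (-575075/1539768)·24/55 + (-14975/128314)·1702/825 = -854794/2117181 ≠ 1/8
b·Ac²: (-575075/1539768)·(-144/121) + (-14975/128314)·73256/45375 = 246418/962355 ≠ 1/12
b·A²c: (-14975/128314)·64/55 = -95840/705727 ≠ 1/24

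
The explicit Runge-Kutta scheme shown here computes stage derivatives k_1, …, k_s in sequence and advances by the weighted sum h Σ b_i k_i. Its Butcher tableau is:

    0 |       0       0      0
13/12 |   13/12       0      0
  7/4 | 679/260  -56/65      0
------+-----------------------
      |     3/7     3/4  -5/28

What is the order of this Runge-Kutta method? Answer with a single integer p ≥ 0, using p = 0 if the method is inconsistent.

b = (3/7, 3/4, -5/28)
c = (0, 13/12, 7/4)
Ac = (0, 0, -14/15)
Σ b_i: 3/7·1 + 3/4·1 + (-5/28)·1 = 1 ✓
b·c: 3/4·13/12 + (-5/28)·7/4 = 1/2 ✓
b·c²: 3/4·169/144 + (-5/28)·49/16 = 1/3 ✓
b·Ac: (-5/28)·(-14/15) = 1/6 ✓; 3 stages ⇒ order 3.

3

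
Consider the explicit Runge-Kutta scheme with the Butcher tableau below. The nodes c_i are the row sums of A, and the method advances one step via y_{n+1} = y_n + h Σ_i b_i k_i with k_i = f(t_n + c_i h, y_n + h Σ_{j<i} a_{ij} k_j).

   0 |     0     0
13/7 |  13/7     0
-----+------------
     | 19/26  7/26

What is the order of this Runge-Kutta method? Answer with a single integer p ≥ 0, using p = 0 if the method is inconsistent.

b = (19/26, 7/26)
c = (0, 13/7)
Σ b_i: 19/26·1 + 7/26·1 = 1 ✓
b·c: 7/26·13/7 = 1/2 ✓; 2 stages ⇒ order 2.

2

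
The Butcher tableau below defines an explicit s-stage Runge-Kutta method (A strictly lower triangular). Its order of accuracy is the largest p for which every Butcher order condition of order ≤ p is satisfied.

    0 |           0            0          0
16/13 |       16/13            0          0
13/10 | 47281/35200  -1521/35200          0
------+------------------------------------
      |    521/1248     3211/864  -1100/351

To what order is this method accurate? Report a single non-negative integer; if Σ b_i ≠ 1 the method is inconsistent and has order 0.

b = (521/1248, 3211/864, -1100/351)
c = (0, 16/13, 13/10)
Ac = (0, 0, -117/2200)
Σ b_i: 521/1248·1 + 3211/864·1 + (-1100/351)·1 = 1 ✓
b·c: 3211/864·16/13 + (-1100/351)·13/10 = 1/2 ✓
b·c²: 3211/864·256/169 + (-1100/351)·169/100 = 1/3 ✓
b·Ac: (-1100/351)·(-117/2200) = 1/6 ✓; 3 stages ⇒ order 3.

3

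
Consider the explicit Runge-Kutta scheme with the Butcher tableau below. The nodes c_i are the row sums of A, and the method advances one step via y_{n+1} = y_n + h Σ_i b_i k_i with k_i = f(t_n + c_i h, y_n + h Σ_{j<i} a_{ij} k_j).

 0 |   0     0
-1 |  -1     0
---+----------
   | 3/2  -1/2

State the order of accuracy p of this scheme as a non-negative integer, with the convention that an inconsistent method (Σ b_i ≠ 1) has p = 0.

2

b = (3/2, -1/2)
c = (0, -1)
Σ b_i: 3/2·1 + (-1/2)·1 = 1 ✓
b·c: (-1/2)·(-1) = 1/2 ✓; 2 stages ⇒ order 2.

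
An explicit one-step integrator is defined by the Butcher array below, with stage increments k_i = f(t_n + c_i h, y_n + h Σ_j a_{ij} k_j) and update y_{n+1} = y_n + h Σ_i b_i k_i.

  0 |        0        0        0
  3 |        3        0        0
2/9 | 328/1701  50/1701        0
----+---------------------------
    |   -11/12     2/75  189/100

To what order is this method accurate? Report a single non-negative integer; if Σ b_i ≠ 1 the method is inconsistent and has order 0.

3

b = (-11/12, 2/75, 189/100)
c = (0, 3, 2/9)
Ac = (0, 0, 50/567)
Σ b_i: (-11/12)·1 + 2/75·1 + 189/100·1 = 1 ✓
b·c: 2/75·3 + 189/100·2/9 = 1/2 ✓
b·c²: 2/75·9 + 189/100·4/81 = 1/3 ✓
b·Ac: 189/100·50/567 = 1/6 ✓; 3 stages ⇒ order 3.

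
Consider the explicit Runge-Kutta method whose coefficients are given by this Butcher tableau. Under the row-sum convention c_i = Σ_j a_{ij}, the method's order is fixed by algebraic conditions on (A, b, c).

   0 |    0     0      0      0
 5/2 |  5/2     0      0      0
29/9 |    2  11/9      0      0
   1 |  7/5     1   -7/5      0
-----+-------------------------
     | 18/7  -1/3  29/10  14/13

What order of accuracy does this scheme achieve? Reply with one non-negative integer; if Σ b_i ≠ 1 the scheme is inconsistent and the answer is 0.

0

b = (18/7, -1/3, 29/10, 14/13)
c = (0, 5/2, 29/9, 1)
Ac = (0, 0, 55/18, -181/90)
Σ b_i: 18/7·1 + (-1/3)·1 + 29/10·1 + 14/13·1 = 16967/2730 ≠ 1 ⇒ order 0.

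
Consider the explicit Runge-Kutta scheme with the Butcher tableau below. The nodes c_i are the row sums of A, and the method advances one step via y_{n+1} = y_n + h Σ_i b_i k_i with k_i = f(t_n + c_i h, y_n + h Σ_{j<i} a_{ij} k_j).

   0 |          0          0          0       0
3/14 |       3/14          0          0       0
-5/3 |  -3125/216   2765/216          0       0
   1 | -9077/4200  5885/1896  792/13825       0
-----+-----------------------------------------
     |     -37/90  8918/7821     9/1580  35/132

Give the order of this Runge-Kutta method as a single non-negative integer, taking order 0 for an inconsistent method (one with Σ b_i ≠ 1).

b = (-37/90, 8918/7821, 9/1580, 35/132)
c = (0, 3/14, -5/3, 1)
Ac = (0, 0, 395/144, 319/560)
Σ b_i: (-37/90)·1 + 8918/7821·1 + 9/1580·1 + 35/132·1 = 1 ✓
b·c: 8918/7821·3/14 + 9/1580·(-5/3) + 35/132·1 = 1/2 ✓
b·c²: 8918/7821·9/196 + 9/1580·25/9 + 35/132·1 = 1/3 ✓
b·Ac: 9/1580·395/144 + 35/132·319/560 = 1/6 ✓
b·c³: 8918/7821·27/2744 + 9/1580·(-125/27) + 35/132·1 = 1/4 ✓
b·(c∘Ac): 9/1580·(-1975/432) + 35/132·319/560 = 1/8 ✓
b·Ac²: 9/1580·395/672 + 35/132·473/1568 = 1/12 ✓
b·A²c: 35/132·11/70 = 1/24 ✓; 4 stages ⇒ order 4.

4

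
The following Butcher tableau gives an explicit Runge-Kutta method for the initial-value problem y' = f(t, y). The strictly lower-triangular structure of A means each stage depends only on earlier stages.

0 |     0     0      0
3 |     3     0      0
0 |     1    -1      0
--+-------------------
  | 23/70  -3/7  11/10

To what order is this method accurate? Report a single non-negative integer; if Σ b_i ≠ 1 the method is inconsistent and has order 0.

1

b = (23/70, -3/7, 11/10)
c = (0, 3, 0)
Ac = (0, 0, -3)
Σ b_i: 23/70·1 + (-3/7)·1 + 11/10·1 = 1 ✓
b·c: (-3/7)·3 = -9/7 ≠ 1/2 ⇒ order 1.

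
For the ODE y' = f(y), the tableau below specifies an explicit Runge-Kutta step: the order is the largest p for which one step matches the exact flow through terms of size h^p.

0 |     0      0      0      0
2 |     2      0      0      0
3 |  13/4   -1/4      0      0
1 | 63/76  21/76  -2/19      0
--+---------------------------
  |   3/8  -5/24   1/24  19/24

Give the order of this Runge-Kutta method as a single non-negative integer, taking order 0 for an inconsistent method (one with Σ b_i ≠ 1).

b = (3/8, -5/24, 1/24, 19/24)
c = (0, 2, 3, 1)
Ac = (0, 0, -1/2, 9/38)
Σ b_i: 3/8·1 + (-5/24)·1 + 1/24·1 + 19/24·1 = 1 ✓
b·c: (-5/24)·2 + 1/24·3 + 19/24·1 = 1/2 ✓
b·c²: (-5/24)·4 + 1/24·9 + 19/24·1 = 1/3 ✓
b·Ac: 1/24·(-1/2) + 19/24·9/38 = 1/6 ✓
b·c³: (-5/24)·8 + 1/24·27 + 19/24·1 = 1/4 ✓
b·(c∘Ac): 1/24·(-3/2) + 19/24·9/38 = 1/8 ✓
b·Ac²: 1/24·(-1) + 19/24·3/19 = 1/12 ✓
b·A²c: 19/24·1/19 = 1/24 ✓; 4 stages ⇒ order 4.

4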